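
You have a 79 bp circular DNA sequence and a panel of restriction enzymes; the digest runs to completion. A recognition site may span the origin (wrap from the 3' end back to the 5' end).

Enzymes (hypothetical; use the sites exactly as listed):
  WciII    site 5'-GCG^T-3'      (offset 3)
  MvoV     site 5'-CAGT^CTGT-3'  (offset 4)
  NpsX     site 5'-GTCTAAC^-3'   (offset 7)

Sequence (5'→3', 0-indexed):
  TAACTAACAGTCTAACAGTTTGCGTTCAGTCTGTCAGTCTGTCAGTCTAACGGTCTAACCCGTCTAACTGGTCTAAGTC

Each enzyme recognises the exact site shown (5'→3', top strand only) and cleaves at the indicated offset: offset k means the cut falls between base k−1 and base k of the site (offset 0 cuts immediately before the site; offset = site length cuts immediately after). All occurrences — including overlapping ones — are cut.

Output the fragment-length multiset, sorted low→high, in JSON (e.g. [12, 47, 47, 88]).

Scan for sites:
  WciII GCGT/3: at [21] ⇒ [24]
  MvoV CAGTCTGT/4: at [26, 34] ⇒ [30, 38]
  NpsX GTCTAAC/7: at [9, 44, 52, 61, 76] ⇒ [4, 16, 51, 59, 68]

Pooled cuts: [4, 16, 24, 30, 38, 51, 59, 68]

Fragments:
  4→16: 12 bp
  16→24: 8 bp
  24→30: 6 bp
  30→38: 8 bp
  38→51: 13 bp
  51→59: 8 bp
  59→68: 9 bp
  68→4 (wrap): 79-68+4 = 15 bp

[6,8,8,8,9,12,13,15]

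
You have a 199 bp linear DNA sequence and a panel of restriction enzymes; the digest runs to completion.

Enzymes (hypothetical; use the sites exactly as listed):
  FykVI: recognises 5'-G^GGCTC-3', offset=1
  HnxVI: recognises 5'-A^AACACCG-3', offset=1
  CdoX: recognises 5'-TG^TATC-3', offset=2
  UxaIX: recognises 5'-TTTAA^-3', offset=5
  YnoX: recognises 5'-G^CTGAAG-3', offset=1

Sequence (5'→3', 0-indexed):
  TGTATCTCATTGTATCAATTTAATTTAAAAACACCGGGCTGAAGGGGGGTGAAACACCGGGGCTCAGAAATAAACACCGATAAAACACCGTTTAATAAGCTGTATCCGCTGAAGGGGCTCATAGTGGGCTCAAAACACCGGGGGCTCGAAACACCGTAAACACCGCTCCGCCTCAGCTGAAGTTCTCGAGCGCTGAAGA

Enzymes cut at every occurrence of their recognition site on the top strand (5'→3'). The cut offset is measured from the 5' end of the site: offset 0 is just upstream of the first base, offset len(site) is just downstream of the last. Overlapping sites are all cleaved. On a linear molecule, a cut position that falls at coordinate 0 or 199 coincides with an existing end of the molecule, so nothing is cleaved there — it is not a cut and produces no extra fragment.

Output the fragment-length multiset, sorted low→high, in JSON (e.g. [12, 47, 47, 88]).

Site scan:
  FykVI (GGGCTC, off=1): starts [59, 114, 125, 141] → cuts [60, 115, 126, 142]
  HnxVI (AAACACCG, off=1): starts [28, 51, 71, 82, 132, 148, 157] → cuts [29, 52, 72, 83, 133, 149, 158]
  CdoX (TGTATC, off=2): starts [0, 10, 100] → cuts [2, 12, 102]
  UxaIX (TTTAA, off=5): starts [18, 23, 90] → cuts [23, 28, 95]
  YnoX (GCTGAAG, off=1): starts [37, 107, 175, 191] → cuts [38, 108, 176, 192]

Pooled cuts: [2, 12, 23, 28, 29, 38, 52, 60, 72, 83, 95, 102, 108, 115, 126, 133, 142, 149, 158, 176, 192]

Fragment lengths:
  [0,2): 2 bp
  [2,12): 10 bp
  [12,23): 11 bp
  [23,28): 5 bp
  [28,29): 1 bp
  [29,38): 9 bp
  [38,52): 14 bp
  [52,60): 8 bp
  [60,72): 12 bp
  [72,83): 11 bp
  [83,95): 12 bp
  [95,102): 7 bp
  [102,108): 6 bp
  [108,115): 7 bp
  [115,126): 11 bp
  [126,133): 7 bp
  [133,142): 9 bp
  [142,149): 7 bp
  [149,158): 9 bp
  [158,176): 18 bp
  [176,192): 16 bp
  [192,199): 7 bp

[1,2,5,6,7,7,7,7,7,8,9,9,9,10,11,11,11,12,12,14,16,18]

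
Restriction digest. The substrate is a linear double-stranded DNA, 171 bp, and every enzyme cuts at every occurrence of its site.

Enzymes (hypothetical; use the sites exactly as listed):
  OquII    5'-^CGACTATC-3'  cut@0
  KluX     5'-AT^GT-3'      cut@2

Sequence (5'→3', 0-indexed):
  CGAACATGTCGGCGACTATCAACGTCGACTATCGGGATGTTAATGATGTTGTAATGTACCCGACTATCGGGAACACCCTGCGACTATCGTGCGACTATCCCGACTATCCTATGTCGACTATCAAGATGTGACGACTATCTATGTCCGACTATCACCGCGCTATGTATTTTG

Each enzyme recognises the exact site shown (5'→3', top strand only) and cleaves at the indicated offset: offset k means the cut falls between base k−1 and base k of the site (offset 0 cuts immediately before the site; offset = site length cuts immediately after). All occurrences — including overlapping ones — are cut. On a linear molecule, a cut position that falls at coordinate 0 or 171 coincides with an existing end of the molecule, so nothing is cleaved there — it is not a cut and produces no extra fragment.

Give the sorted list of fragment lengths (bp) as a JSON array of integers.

[2,3,4,5,5,7,8,8,9,9,11,11,12,13,13,13,18,20]

Scan for sites:
  OquII CGACTATC/0: at [12, 25, 60, 80, 91, 100, 114, 131, 145] ⇒ [12, 25, 60, 80, 91, 100, 114, 131, 145]
  KluX ATGT/2: at [5, 36, 45, 53, 110, 125, 140, 161] ⇒ [7, 38, 47, 55, 112, 127, 142, 163]

Pooled cuts: [7, 12, 25, 38, 47, 55, 60, 80, 91, 100, 112, 114, 127, 131, 142, 145, 163]

Fragment lengths:
  [0,7): 7 bp
  [7,12): 5 bp
  [12,25): 13 bp
  [25,38): 13 bp
  [38,47): 9 bp
  [47,55): 8 bp
  [55,60): 5 bp
  [60,80): 20 bp
  [80,91): 11 bp
  [91,100): 9 bp
  [100,112): 12 bp
  [112,114): 2 bp
  [114,127): 13 bp
  [127,131): 4 bp
  [131,142): 11 bp
  [142,145): 3 bp
  [145,163): 18 bp
  [163,171): 8 bp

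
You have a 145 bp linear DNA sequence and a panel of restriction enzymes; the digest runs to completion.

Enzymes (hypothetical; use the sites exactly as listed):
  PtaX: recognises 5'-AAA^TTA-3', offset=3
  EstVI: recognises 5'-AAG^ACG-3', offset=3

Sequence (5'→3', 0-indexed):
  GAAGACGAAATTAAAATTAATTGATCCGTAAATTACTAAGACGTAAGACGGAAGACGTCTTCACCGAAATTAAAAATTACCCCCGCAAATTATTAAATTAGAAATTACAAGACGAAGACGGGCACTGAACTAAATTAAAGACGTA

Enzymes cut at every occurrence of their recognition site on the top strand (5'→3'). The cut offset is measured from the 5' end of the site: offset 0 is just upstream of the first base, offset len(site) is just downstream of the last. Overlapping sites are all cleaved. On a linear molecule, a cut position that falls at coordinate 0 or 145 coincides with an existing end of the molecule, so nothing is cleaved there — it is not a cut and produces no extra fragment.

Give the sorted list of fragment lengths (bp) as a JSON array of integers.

Per-enzyme occurrences:
  PtaX AAATTA/3: at [7, 13, 29, 66, 73, 86, 94, 101, 131] ⇒ [10, 16, 32, 69, 76, 89, 97, 104, 134]
  EstVI AAGACG/3: at [1, 37, 44, 51, 108, 114, 137] ⇒ [4, 40, 47, 54, 111, 117, 140]

All cut coordinates (distinct, sorted): [4, 10, 16, 32, 40, 47, 54, 69, 76, 89, 97, 104, 111, 117, 134, 140]

Fragment lengths:
  [0,4): 4 bp
  [4,10): 6 bp
  [10,16): 6 bp
  [16,32): 16 bp
  [32,40): 8 bp
  [40,47): 7 bp
  [47,54): 7 bp
  [54,69): 15 bp
  [69,76): 7 bp
  [76,89): 13 bp
  [89,97): 8 bp
  [97,104): 7 bp
  [104,111): 7 bp
  [111,117): 6 bp
  [117,134): 17 bp
  [134,140): 6 bp
  [140,145): 5 bp

[4,5,6,6,6,6,7,7,7,7,7,8,8,13,15,16,17]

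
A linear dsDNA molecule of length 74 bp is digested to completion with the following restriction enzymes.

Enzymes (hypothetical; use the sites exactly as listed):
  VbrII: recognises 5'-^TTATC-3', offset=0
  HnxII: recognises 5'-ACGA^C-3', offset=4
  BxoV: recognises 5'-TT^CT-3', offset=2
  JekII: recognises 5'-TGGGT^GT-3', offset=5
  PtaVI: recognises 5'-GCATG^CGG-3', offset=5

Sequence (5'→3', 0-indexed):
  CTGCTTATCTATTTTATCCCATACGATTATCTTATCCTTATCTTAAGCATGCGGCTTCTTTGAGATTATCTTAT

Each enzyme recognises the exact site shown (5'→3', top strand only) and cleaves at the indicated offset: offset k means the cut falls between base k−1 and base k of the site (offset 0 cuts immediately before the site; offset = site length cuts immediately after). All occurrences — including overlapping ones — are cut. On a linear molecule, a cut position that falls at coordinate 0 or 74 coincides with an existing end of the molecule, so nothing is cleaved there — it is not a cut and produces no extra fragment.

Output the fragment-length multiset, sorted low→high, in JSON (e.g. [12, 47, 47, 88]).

[4,5,6,6,8,9,9,13,14]

Site scan:
  VbrII (TTATC, off=0): starts [4, 13, 26, 31, 37, 65] → cuts [4, 13, 26, 31, 37, 65]
  HnxII (ACGAC, off=4): no sites
  BxoV (TTCT, off=2): starts [55] → cuts [57]
  JekII (TGGGTGT, off=5): no sites
  PtaVI (GCATGCGG, off=5): starts [46] → cuts [51]

All cut coordinates (distinct, sorted): [4, 13, 26, 31, 37, 51, 57, 65]

Fragments:
  [0,4): 4 bp
  [4,13): 9 bp
  [13,26): 13 bp
  [26,31): 5 bp
  [31,37): 6 bp
  [37,51): 14 bp
  [51,57): 6 bp
  [57,65): 8 bp
  [65,74): 9 bp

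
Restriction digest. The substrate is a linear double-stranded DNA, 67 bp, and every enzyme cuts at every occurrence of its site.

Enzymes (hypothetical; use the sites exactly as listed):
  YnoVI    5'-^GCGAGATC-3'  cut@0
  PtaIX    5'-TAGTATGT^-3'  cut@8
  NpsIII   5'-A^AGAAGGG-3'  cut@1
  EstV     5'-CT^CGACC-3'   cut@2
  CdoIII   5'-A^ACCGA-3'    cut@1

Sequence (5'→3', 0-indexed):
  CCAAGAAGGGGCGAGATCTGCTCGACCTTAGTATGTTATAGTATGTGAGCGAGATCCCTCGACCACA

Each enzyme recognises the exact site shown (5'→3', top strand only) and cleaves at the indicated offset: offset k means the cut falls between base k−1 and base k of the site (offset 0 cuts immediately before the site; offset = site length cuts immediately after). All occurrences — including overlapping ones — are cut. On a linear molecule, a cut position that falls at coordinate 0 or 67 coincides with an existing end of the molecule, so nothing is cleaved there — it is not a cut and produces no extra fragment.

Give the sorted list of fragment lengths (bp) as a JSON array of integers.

Scan for sites:
  YnoVI GCGAGATC/0: at [10, 48] ⇒ [10, 48]
  PtaIX TAGTATGT/8: at [28, 38] ⇒ [36, 46]
  NpsIII AAGAAGGG/1: at [2] ⇒ [3]
  EstV CTCGACC/2: at [20, 57] ⇒ [22, 59]
  CdoIII (AACCGA, off=1): no sites

All cut coordinates (distinct, sorted): [3, 10, 22, 36, 46, 48, 59]

Fragments:
  [0,3): 3 bp
  [3,10): 7 bp
  [10,22): 12 bp
  [22,36): 14 bp
  [36,46): 10 bp
  [46,48): 2 bp
  [48,59): 11 bp
  [59,67): 8 bp

[2,3,7,8,10,11,12,14]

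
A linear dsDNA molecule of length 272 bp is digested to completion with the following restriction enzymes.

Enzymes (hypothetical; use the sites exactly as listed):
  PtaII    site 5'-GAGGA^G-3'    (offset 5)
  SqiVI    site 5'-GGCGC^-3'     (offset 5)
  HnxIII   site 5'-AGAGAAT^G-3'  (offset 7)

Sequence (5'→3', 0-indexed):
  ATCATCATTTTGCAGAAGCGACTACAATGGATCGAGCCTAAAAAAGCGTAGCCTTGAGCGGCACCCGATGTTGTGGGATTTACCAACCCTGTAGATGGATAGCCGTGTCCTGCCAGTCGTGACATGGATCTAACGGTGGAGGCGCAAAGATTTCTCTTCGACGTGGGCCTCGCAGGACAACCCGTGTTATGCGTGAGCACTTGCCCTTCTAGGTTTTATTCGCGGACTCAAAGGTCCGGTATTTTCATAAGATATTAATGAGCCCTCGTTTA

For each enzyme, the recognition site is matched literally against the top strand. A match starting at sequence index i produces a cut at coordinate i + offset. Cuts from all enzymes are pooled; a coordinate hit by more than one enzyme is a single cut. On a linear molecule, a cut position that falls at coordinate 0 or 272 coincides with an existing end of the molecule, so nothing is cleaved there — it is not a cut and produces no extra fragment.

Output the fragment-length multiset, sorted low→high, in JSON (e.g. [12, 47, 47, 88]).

Site scan:
  PtaII (GAGGAG, off=5): no sites
  SqiVI (GGCGC, off=5): starts [140] → cuts [145]
  HnxIII (AGAGAATG, off=7): no sites

All cut coordinates (distinct, sorted): [145]

Fragment lengths:
  [0,145): 145 bp
  [145,272): 127 bp

[127,145]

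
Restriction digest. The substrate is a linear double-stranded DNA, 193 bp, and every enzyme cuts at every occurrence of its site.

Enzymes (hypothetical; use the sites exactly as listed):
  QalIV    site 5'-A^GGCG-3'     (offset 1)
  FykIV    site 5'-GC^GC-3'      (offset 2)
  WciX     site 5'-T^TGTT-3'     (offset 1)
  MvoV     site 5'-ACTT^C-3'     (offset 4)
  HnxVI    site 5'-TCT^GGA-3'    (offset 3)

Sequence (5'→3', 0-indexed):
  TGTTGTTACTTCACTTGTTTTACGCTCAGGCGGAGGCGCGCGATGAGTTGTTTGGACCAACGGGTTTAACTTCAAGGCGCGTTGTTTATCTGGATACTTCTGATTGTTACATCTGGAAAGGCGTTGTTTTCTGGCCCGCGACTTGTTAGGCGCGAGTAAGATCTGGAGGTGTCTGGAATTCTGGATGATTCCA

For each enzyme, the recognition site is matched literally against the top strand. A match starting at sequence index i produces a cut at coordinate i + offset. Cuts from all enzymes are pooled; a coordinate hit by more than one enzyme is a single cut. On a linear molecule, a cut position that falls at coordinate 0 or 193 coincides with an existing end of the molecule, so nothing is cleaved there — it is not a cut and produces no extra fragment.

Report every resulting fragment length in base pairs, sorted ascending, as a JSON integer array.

Scan for sites:
  QalIV (AGGCG, off=1): starts [27, 33, 74, 118, 147] → cuts [28, 34, 75, 119, 148]
  FykIV (GCGC, off=2): starts [35, 37, 76, 149] → cuts [37, 39, 78, 151]
  WciX (TTGTT, off=1): starts [2, 14, 47, 81, 103, 123, 142] → cuts [3, 15, 48, 82, 104, 124, 143]
  MvoV (ACTTC, off=4): starts [7, 68, 95] → cuts [11, 72, 99]
  HnxVI (TCTGGA, off=3): starts [88, 111, 161, 171, 179] → cuts [91, 114, 164, 174, 182]

Pooled cuts: [3, 11, 15, 28, 34, 37, 39, 48, 72, 75, 78, 82, 91, 99, 104, 114, 119, 124, 143, 148, 151, 164, 174, 182]

Fragments:
  [0,3): 3 bp
  [3,11): 8 bp
  [11,15): 4 bp
  [15,28): 13 bp
  [28,34): 6 bp
  [34,37): 3 bp
  [37,39): 2 bp
  [39,48): 9 bp
  [48,72): 24 bp
  [72,75): 3 bp
  [75,78): 3 bp
  [78,82): 4 bp
  [82,91): 9 bp
  [91,99): 8 bp
  [99,104): 5 bp
  [104,114): 10 bp
  [114,119): 5 bp
  [119,124): 5 bp
  [124,143): 19 bp
  [143,148): 5 bp
  [148,151): 3 bp
  [151,164): 13 bp
  [164,174): 10 bp
  [174,182): 8 bp
  [182,193): 11 bp

[2,3,3,3,3,3,4,4,5,5,5,5,6,8,8,8,9,9,10,10,11,13,13,19,24]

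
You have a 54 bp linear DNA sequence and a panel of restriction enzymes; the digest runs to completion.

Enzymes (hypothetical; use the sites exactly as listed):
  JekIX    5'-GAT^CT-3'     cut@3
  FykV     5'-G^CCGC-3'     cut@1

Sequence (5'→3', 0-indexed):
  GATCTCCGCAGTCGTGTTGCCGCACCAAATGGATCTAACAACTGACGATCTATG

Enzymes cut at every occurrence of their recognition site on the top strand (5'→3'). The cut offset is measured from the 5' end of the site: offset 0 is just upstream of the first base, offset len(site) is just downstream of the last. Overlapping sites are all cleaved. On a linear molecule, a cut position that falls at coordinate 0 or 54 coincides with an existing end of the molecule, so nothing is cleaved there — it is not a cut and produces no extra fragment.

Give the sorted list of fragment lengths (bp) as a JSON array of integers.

Per-enzyme occurrences:
  JekIX GATCT/3: at [0, 31, 46] ⇒ [3, 34, 49]
  FykV GCCGC/1: at [18] ⇒ [19]

Pooled cuts: [3, 19, 34, 49]

Fragments:
  [0,3): 3 bp
  [3,19): 16 bp
  [19,34): 15 bp
  [34,49): 15 bp
  [49,54): 5 bp

[3,5,15,15,16]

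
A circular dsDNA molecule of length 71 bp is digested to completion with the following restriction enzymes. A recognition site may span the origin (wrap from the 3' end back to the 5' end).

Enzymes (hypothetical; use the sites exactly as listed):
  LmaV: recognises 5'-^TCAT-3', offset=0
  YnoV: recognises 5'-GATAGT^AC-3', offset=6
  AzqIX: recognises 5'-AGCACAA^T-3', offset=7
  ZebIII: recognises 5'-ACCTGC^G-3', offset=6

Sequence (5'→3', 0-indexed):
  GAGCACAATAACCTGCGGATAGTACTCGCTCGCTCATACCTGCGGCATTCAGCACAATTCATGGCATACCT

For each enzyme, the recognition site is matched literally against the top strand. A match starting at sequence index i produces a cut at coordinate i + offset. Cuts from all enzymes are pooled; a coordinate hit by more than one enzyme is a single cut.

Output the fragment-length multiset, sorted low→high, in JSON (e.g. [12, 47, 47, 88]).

Site scan:
  LmaV (TCAT, off=0): starts [33, 58] → cuts [33, 58]
  YnoV (GATAGTAC, off=6): starts [17] → cuts [23]
  AzqIX (AGCACAAT, off=7): starts [1, 50] → cuts [8, 57]
  ZebIII (ACCTGCG, off=6): starts [10, 37] → cuts [16, 43]

Pooled cuts: [8, 16, 23, 33, 43, 57, 58]

Fragments:
  8→16: 8 bp
  16→23: 7 bp
  23→33: 10 bp
  33→43: 10 bp
  43→57: 14 bp
  57→58: 1 bp
  58→8 (wrap): 71-58+8 = 21 bp

[1,7,8,10,10,14,21]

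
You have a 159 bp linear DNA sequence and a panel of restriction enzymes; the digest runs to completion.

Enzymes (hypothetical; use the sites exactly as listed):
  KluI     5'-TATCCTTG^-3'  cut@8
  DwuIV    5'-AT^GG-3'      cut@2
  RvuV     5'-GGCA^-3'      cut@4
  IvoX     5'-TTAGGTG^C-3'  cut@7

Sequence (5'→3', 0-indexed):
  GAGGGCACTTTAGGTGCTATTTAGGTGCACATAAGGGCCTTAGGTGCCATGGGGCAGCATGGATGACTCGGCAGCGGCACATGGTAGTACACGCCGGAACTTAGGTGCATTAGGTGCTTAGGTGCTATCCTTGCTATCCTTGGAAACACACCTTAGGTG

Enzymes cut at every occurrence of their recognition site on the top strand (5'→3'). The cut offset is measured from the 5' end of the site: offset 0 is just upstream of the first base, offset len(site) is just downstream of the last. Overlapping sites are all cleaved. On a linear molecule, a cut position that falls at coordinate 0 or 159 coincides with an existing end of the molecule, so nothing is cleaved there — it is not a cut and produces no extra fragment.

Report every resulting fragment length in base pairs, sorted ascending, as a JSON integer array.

[3,4,4,6,6,7,8,9,9,9,9,11,13,17,19,25]

Per-enzyme occurrences:
  KluI TATCCTTG/8: at [125, 134] ⇒ [133, 142]
  DwuIV ATGG/2: at [48, 58, 80] ⇒ [50, 60, 82]
  RvuV GGCA/4: at [3, 52, 69, 75] ⇒ [7, 56, 73, 79]
  IvoX TTAGGTGC/7: at [9, 20, 39, 100, 109, 117] ⇒ [16, 27, 46, 107, 116, 124]

Pooled cuts: [7, 16, 27, 46, 50, 56, 60, 73, 79, 82, 107, 116, 124, 133, 142]

Fragments:
  [0,7): 7 bp
  [7,16): 9 bp
  [16,27): 11 bp
  [27,46): 19 bp
  [46,50): 4 bp
  [50,56): 6 bp
  [56,60): 4 bp
  [60,73): 13 bp
  [73,79): 6 bp
  [79,82): 3 bp
  [82,107): 25 bp
  [107,116): 9 bp
  [116,124): 8 bp
  [124,133): 9 bp
  [133,142): 9 bp
  [142,159): 17 bp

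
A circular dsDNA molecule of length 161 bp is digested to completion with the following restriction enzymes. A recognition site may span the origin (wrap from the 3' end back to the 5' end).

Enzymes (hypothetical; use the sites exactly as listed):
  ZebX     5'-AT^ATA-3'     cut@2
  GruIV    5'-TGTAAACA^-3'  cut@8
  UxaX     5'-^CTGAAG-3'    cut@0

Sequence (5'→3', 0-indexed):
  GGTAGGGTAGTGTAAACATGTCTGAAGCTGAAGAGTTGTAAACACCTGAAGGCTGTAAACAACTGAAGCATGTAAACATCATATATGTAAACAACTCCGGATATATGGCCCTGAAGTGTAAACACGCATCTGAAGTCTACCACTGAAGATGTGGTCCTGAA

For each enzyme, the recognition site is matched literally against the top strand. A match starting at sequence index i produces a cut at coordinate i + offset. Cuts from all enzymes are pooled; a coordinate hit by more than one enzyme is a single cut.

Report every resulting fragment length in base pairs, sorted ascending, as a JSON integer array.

[1,1,3,4,5,6,8,9,11,13,14,14,16,16,17,23]

Per-enzyme occurrences:
  ZebX (ATATA, off=2): starts [80, 100] → cuts [82, 102]
  GruIV (TGTAAACA, off=8): starts [10, 36, 53, 70, 85, 116] → cuts [18, 44, 61, 78, 93, 124]
  UxaX (CTGAAG, off=0): starts [21, 27, 45, 62, 110, 129, 142, 156] → cuts [21, 27, 45, 62, 110, 129, 142, 156]

All cut coordinates (distinct, sorted): [18, 21, 27, 44, 45, 61, 62, 78, 82, 93, 102, 110, 124, 129, 142, 156]

Fragments:
  18→21: 3 bp
  21→27: 6 bp
  27→44: 17 bp
  44→45: 1 bp
  45→61: 16 bp
  61→62: 1 bp
  62→78: 16 bp
  78→82: 4 bp
  82→93: 11 bp
  93→102: 9 bp
  102→110: 8 bp
  110→124: 14 bp
  124→129: 5 bp
  129→142: 13 bp
  142→156: 14 bp
  156→18 (wrap): 161-156+18 = 23 bp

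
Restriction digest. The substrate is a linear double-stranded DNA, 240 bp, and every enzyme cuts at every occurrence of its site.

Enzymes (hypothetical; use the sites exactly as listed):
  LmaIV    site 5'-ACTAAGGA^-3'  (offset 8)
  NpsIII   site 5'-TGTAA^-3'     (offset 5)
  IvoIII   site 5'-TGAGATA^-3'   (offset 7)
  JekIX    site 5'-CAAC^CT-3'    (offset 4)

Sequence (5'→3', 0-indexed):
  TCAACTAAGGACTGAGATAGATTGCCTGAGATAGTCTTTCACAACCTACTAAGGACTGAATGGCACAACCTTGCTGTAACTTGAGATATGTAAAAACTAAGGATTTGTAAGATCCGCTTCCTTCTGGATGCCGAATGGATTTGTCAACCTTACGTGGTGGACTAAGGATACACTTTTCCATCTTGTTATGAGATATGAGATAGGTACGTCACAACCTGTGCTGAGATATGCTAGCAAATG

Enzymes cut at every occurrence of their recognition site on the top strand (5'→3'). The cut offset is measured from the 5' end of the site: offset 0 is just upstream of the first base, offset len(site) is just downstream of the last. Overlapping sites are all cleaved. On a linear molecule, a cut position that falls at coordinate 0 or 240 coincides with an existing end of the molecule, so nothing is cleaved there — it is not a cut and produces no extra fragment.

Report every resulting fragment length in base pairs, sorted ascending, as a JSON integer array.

Site scan:
  LmaIV ACTAAGGA/8: at [3, 47, 95, 160] ⇒ [11, 55, 103, 168]
  NpsIII TGTAA/5: at [74, 88, 105] ⇒ [79, 93, 110]
  IvoIII TGAGATA/7: at [12, 26, 81, 188, 195, 221] ⇒ [19, 33, 88, 195, 202, 228]
  JekIX CAACCT/4: at [41, 65, 144, 211] ⇒ [45, 69, 148, 215]

All cut coordinates (distinct, sorted): [11, 19, 33, 45, 55, 69, 79, 88, 93, 103, 110, 148, 168, 195, 202, 215, 228]

Fragments:
  [0,11): 11 bp
  [11,19): 8 bp
  [19,33): 14 bp
  [33,45): 12 bp
  [45,55): 10 bp
  [55,69): 14 bp
  [69,79): 10 bp
  [79,88): 9 bp
  [88,93): 5 bp
  [93,103): 10 bp
  [103,110): 7 bp
  [110,148): 38 bp
  [148,168): 20 bp
  [168,195): 27 bp
  [195,202): 7 bp
  [202,215): 13 bp
  [215,228): 13 bp
  [228,240): 12 bp

[5,7,7,8,9,10,10,10,11,12,12,13,13,14,14,20,27,38]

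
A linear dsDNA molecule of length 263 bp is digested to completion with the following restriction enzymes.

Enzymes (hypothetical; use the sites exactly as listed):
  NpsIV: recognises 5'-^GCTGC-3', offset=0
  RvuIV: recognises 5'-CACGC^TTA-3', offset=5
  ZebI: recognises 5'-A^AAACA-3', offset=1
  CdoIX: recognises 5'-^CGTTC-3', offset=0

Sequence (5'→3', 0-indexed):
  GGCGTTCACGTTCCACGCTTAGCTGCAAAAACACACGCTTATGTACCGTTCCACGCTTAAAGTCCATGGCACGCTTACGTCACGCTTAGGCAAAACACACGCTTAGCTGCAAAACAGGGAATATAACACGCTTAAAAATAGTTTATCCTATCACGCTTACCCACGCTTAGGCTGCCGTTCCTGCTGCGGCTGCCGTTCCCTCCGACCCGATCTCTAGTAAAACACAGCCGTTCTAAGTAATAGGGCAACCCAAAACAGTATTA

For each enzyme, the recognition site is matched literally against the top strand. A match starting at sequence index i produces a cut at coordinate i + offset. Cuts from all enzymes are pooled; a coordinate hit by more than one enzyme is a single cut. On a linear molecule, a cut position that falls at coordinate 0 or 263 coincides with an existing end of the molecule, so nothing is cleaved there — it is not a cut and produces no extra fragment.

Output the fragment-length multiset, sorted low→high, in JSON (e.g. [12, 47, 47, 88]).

Per-enzyme occurrences:
  NpsIV GCTGC/0: at [21, 105, 170, 182, 188] ⇒ [21, 105, 170, 182, 188]
  RvuIV CACGCTTA/5: at [13, 33, 51, 69, 80, 97, 126, 151, 161] ⇒ [18, 38, 56, 74, 85, 102, 131, 156, 166]
  ZebI AAAACA/1: at [27, 91, 110, 218, 251] ⇒ [28, 92, 111, 219, 252]
  CdoIX CGTTC/0: at [2, 8, 46, 175, 193, 228] ⇒ [2, 8, 46, 175, 193, 228]

Pooled cuts: [2, 8, 18, 21, 28, 38, 46, 56, 74, 85, 92, 102, 105, 111, 131, 156, 166, 170, 175, 182, 188, 193, 219, 228, 252]

Fragment lengths:
  [0,2): 2 bp
  [2,8): 6 bp
  [8,18): 10 bp
  [18,21): 3 bp
  [21,28): 7 bp
  [28,38): 10 bp
  [38,46): 8 bp
  [46,56): 10 bp
  [56,74): 18 bp
  [74,85): 11 bp
  [85,92): 7 bp
  [92,102): 10 bp
  [102,105): 3 bp
  [105,111): 6 bp
  [111,131): 20 bp
  [131,156): 25 bp
  [156,166): 10 bp
  [166,170): 4 bp
  [170,175): 5 bp
  [175,182): 7 bp
  [182,188): 6 bp
  [188,193): 5 bp
  [193,219): 26 bp
  [219,228): 9 bp
  [228,252): 24 bp
  [252,263): 11 bp

[2,3,3,4,5,5,6,6,6,7,7,7,8,9,10,10,10,10,10,11,11,18,20,24,25,26]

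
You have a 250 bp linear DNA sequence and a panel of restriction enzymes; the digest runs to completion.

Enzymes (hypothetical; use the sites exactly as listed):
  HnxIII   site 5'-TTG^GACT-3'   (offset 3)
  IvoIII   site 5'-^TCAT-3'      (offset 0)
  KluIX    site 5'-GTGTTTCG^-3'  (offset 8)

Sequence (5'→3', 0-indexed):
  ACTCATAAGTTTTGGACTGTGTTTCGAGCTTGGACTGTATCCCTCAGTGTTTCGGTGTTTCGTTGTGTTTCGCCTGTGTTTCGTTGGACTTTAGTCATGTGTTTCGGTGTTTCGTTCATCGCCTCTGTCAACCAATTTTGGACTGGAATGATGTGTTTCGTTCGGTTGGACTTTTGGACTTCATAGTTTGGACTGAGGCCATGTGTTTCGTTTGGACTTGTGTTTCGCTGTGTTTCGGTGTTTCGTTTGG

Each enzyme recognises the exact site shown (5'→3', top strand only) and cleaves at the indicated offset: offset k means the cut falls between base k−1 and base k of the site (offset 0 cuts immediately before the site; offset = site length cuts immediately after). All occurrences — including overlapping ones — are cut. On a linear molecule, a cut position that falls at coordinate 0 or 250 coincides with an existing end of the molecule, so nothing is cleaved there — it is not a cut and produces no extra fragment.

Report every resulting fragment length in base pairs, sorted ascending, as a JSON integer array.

Site scan:
  HnxIII (TTGGACT, off=3): starts [11, 29, 83, 137, 165, 173, 187, 211] → cuts [14, 32, 86, 140, 168, 176, 190, 214]
  IvoIII (TCAT, off=0): starts [2, 94, 115, 180] → cuts [2, 94, 115, 180]
  KluIX (GTGTTTCG, off=8): starts [18, 46, 54, 64, 75, 98, 106, 152, 202, 219, 229, 237] → cuts [26, 54, 62, 72, 83, 106, 114, 160, 210, 227, 237, 245]

Pooled cuts: [2, 14, 26, 32, 54, 62, 72, 83, 86, 94, 106, 114, 115, 140, 160, 168, 176, 180, 190, 210, 214, 227, 237, 245]

Fragments:
  [0,2): 2 bp
  [2,14): 12 bp
  [14,26): 12 bp
  [26,32): 6 bp
  [32,54): 22 bp
  [54,62): 8 bp
  [62,72): 10 bp
  [72,83): 11 bp
  [83,86): 3 bp
  [86,94): 8 bp
  [94,106): 12 bp
  [106,114): 8 bp
  [114,115): 1 bp
  [115,140): 25 bp
  [140,160): 20 bp
  [160,168): 8 bp
  [168,176): 8 bp
  [176,180): 4 bp
  [180,190): 10 bp
  [190,210): 20 bp
  [210,214): 4 bp
  [214,227): 13 bp
  [227,237): 10 bp
  [237,245): 8 bp
  [245,250): 5 bp

[1,2,3,4,4,5,6,8,8,8,8,8,8,10,10,10,11,12,12,12,13,20,20,22,25]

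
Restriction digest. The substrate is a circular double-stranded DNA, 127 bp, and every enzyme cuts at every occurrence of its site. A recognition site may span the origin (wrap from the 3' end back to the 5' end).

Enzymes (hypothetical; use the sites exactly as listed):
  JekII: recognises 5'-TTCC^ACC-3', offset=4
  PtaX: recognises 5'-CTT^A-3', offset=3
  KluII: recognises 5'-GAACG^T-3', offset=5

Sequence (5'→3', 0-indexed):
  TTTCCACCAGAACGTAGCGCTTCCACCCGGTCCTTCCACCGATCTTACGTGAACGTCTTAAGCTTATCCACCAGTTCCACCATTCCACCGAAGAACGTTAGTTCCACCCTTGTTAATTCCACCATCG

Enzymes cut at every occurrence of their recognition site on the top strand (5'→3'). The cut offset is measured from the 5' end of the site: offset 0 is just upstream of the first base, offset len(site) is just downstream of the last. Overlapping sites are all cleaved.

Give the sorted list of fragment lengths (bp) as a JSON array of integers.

Per-enzyme occurrences:
  JekII (TTCCACC, off=4): starts [1, 20, 33, 74, 82, 101, 116] → cuts [5, 24, 37, 78, 86, 105, 120]
  PtaX (CTTA, off=3): starts [43, 56, 62] → cuts [46, 59, 65]
  KluII (GAACGT, off=5): starts [9, 50, 92] → cuts [14, 55, 97]

All cut coordinates (distinct, sorted): [5, 14, 24, 37, 46, 55, 59, 65, 78, 86, 97, 105, 120]

Fragments:
  5→14: 9 bp
  14→24: 10 bp
  24→37: 13 bp
  37→46: 9 bp
  46→55: 9 bp
  55→59: 4 bp
  59→65: 6 bp
  65→78: 13 bp
  78→86: 8 bp
  86→97: 11 bp
  97→105: 8 bp
  105→120: 15 bp
  120→5 (wrap): 127-120+5 = 12 bp

[4,6,8,8,9,9,9,10,11,12,13,13,15]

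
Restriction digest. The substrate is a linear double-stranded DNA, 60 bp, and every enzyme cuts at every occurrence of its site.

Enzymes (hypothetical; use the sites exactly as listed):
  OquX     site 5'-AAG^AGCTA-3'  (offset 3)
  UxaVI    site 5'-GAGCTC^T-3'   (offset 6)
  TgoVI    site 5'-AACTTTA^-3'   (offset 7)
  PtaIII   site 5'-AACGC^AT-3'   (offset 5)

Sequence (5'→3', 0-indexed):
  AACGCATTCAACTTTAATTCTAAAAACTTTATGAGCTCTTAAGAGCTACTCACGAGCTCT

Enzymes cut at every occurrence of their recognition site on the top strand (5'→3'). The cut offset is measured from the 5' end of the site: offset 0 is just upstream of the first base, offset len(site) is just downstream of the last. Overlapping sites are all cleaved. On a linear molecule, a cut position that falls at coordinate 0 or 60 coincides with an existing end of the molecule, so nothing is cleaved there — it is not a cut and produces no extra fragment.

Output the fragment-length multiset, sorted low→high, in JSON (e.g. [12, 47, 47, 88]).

[1,5,5,7,11,15,16]

Scan for sites:
  OquX (AAGAGCTA, off=3): starts [40] → cuts [43]
  UxaVI (GAGCTCT, off=6): starts [32, 53] → cuts [38, 59]
  TgoVI (AACTTTA, off=7): starts [9, 24] → cuts [16, 31]
  PtaIII (AACGCAT, off=5): starts [0] → cuts [5]

Pooled cuts: [5, 16, 31, 38, 43, 59]

Fragments:
  [0,5): 5 bp
  [5,16): 11 bp
  [16,31): 15 bp
  [31,38): 7 bp
  [38,43): 5 bp
  [43,59): 16 bp
  [59,60): 1 bp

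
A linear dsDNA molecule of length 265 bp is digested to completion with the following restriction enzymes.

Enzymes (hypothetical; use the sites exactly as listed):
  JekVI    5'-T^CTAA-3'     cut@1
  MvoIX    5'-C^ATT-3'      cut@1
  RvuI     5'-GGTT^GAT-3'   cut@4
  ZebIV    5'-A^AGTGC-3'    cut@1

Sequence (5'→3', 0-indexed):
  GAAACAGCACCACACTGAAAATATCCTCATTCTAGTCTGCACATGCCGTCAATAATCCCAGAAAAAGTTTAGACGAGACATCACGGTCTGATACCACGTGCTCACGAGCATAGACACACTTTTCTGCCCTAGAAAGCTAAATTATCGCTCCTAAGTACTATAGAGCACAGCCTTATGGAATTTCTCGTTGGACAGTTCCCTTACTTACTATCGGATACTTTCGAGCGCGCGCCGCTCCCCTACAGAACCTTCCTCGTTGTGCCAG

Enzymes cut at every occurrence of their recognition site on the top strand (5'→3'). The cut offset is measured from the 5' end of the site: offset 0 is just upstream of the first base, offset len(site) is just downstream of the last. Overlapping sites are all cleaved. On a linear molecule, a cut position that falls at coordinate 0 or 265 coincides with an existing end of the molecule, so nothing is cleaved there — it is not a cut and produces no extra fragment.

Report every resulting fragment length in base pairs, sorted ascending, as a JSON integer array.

Scan for sites:
  JekVI (TCTAA, off=1): no sites
  MvoIX CATT/1: at [27] ⇒ [28]
  RvuI (GGTTGAT, off=4): no sites
  ZebIV (AAGTGC, off=1): no sites

All cut coordinates (distinct, sorted): [28]

Fragment lengths:
  [0,28): 28 bp
  [28,265): 237 bp

[28,237]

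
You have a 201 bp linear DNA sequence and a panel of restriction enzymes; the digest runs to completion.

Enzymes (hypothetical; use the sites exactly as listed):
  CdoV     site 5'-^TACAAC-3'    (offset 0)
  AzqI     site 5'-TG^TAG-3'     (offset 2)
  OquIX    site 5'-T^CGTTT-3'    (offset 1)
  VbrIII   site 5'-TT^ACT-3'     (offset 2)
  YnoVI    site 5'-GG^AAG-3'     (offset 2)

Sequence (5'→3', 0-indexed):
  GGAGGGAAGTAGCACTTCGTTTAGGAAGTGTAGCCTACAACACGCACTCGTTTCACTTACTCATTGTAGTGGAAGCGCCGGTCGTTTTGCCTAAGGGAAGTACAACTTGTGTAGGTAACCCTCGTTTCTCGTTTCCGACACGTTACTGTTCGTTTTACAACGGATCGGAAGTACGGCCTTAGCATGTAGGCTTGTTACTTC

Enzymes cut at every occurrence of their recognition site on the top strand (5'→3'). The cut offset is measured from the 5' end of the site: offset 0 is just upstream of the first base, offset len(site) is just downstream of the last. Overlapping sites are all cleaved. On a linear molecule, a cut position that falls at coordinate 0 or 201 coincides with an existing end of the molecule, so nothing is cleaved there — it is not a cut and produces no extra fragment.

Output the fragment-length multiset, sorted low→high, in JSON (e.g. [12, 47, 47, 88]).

Per-enzyme occurrences:
  CdoV TACAAC/0: at [35, 100, 155] ⇒ [35, 100, 155]
  AzqI TGTAG/2: at [28, 64, 109, 184] ⇒ [30, 66, 111, 186]
  OquIX TCGTTT/1: at [16, 47, 81, 121, 128, 149] ⇒ [17, 48, 82, 122, 129, 150]
  VbrIII TTACT/2: at [56, 142, 194] ⇒ [58, 144, 196]
  YnoVI GGAAG/2: at [4, 23, 70, 95, 166] ⇒ [6, 25, 72, 97, 168]

All cut coordinates (distinct, sorted): [6, 17, 25, 30, 35, 48, 58, 66, 72, 82, 97, 100, 111, 122, 129, 144, 150, 155, 168, 186, 196]

Fragments:
  [0,6): 6 bp
  [6,17): 11 bp
  [17,25): 8 bp
  [25,30): 5 bp
  [30,35): 5 bp
  [35,48): 13 bp
  [48,58): 10 bp
  [58,66): 8 bp
  [66,72): 6 bp
  [72,82): 10 bp
  [82,97): 15 bp
  [97,100): 3 bp
  [100,111): 11 bp
  [111,122): 11 bp
  [122,129): 7 bp
  [129,144): 15 bp
  [144,150): 6 bp
  [150,155): 5 bp
  [155,168): 13 bp
  [168,186): 18 bp
  [186,196): 10 bp
  [196,201): 5 bp

[3,5,5,5,5,6,6,6,7,8,8,10,10,10,11,11,11,13,13,15,15,18]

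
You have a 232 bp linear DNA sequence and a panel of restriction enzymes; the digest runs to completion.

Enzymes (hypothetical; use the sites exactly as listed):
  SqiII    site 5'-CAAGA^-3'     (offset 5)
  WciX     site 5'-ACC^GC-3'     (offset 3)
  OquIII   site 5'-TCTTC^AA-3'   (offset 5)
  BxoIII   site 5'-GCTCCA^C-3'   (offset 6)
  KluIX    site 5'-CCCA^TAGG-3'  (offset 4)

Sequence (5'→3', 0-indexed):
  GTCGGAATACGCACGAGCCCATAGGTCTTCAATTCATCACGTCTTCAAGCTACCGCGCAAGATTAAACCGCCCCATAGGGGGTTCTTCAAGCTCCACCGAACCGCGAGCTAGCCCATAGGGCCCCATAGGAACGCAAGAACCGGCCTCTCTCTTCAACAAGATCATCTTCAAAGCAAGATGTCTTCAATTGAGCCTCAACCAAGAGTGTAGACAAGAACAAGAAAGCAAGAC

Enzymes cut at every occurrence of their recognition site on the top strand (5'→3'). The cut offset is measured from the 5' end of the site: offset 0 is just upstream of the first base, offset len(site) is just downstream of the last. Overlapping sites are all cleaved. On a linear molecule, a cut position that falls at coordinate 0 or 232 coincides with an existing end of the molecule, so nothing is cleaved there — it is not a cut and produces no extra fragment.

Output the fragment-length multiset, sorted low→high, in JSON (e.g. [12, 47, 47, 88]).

[1,6,6,7,7,7,7,8,8,8,8,8,9,9,10,12,13,13,13,16,16,19,21]

Per-enzyme occurrences:
  SqiII CAAGA/5: at [57, 134, 157, 174, 200, 212, 218, 226] ⇒ [62, 139, 162, 179, 205, 217, 223, 231]
  WciX ACCGC/3: at [51, 66, 100] ⇒ [54, 69, 103]
  OquIII TCTTCAA/5: at [25, 41, 83, 150, 165, 181] ⇒ [30, 46, 88, 155, 170, 186]
  BxoIII GCTCCAC/6: at [90] ⇒ [96]
  KluIX CCCATAGG/4: at [17, 71, 112, 122] ⇒ [21, 75, 116, 126]

All cut coordinates (distinct, sorted): [21, 30, 46, 54, 62, 69, 75, 88, 96, 103, 116, 126, 139, 155, 162, 170, 179, 186, 205, 217, 223, 231]

Fragment lengths:
  [0,21): 21 bp
  [21,30): 9 bp
  [30,46): 16 bp
  [46,54): 8 bp
  [54,62): 8 bp
  [62,69): 7 bp
  [69,75): 6 bp
  [75,88): 13 bp
  [88,96): 8 bp
  [96,103): 7 bp
  [103,116): 13 bp
  [116,126): 10 bp
  [126,139): 13 bp
  [139,155): 16 bp
  [155,162): 7 bp
  [162,170): 8 bp
  [170,179): 9 bp
  [179,186): 7 bp
  [186,205): 19 bp
  [205,217): 12 bp
  [217,223): 6 bp
  [223,231): 8 bp
  [231,232): 1 bp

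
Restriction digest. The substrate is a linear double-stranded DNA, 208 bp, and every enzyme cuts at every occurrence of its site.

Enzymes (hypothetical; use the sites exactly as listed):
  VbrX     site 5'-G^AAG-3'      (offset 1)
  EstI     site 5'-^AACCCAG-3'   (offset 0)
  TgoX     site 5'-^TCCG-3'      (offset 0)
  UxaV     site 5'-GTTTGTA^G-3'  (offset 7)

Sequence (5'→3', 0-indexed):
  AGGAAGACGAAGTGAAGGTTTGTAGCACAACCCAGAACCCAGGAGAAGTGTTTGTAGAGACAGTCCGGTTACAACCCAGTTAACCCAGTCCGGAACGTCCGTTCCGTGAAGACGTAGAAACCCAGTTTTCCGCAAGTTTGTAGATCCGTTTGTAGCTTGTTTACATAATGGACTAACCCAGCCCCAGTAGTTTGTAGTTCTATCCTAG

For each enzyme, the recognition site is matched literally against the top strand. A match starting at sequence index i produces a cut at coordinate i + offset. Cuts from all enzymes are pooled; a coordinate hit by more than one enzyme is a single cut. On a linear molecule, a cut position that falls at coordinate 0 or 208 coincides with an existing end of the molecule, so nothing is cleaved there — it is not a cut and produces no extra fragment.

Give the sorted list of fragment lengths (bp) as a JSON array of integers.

Per-enzyme occurrences:
  VbrX (GAAG, off=1): starts [2, 8, 13, 44, 107] → cuts [3, 9, 14, 45, 108]
  EstI (AACCCAG, off=0): starts [28, 35, 72, 81, 118, 174] → cuts [28, 35, 72, 81, 118, 174]
  TgoX (TCCG, off=0): starts [63, 88, 97, 102, 128, 144] → cuts [63, 88, 97, 102, 128, 144]
  UxaV (GTTTGTAG, off=7): starts [17, 49, 135, 147, 189] → cuts [24, 56, 142, 154, 196]

Pooled cuts: [3, 9, 14, 24, 28, 35, 45, 56, 63, 72, 81, 88, 97, 102, 108, 118, 128, 142, 144, 154, 174, 196]

Fragments:
  [0,3): 3 bp
  [3,9): 6 bp
  [9,14): 5 bp
  [14,24): 10 bp
  [24,28): 4 bp
  [28,35): 7 bp
  [35,45): 10 bp
  [45,56): 11 bp
  [56,63): 7 bp
  [63,72): 9 bp
  [72,81): 9 bp
  [81,88): 7 bp
  [88,97): 9 bp
  [97,102): 5 bp
  [102,108): 6 bp
  [108,118): 10 bp
  [118,128): 10 bp
  [128,142): 14 bp
  [142,144): 2 bp
  [144,154): 10 bp
  [154,174): 20 bp
  [174,196): 22 bp
  [196,208): 12 bp

[2,3,4,5,5,6,6,7,7,7,9,9,9,10,10,10,10,10,11,12,14,20,22]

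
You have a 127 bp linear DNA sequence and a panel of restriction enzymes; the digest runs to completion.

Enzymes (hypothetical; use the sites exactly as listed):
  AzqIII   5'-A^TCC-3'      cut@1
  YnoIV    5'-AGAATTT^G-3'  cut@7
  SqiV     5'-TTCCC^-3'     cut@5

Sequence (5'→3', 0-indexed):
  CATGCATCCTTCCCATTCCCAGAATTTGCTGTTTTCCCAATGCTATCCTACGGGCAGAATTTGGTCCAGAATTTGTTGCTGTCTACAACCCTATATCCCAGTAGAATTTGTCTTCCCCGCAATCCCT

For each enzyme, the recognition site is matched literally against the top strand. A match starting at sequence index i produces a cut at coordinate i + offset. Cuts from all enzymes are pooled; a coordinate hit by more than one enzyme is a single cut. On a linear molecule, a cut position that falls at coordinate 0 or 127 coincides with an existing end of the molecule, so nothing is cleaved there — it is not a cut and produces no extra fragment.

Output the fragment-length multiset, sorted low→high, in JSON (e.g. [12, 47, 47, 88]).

Scan for sites:
  AzqIII ATCC/1: at [5, 44, 94, 121] ⇒ [6, 45, 95, 122]
  YnoIV AGAATTTG/7: at [20, 55, 67, 102] ⇒ [27, 62, 74, 109]
  SqiV TTCCC/5: at [9, 15, 33, 112] ⇒ [14, 20, 38, 117]

All cut coordinates (distinct, sorted): [6, 14, 20, 27, 38, 45, 62, 74, 95, 109, 117, 122]

Fragment lengths:
  [0,6): 6 bp
  [6,14): 8 bp
  [14,20): 6 bp
  [20,27): 7 bp
  [27,38): 11 bp
  [38,45): 7 bp
  [45,62): 17 bp
  [62,74): 12 bp
  [74,95): 21 bp
  [95,109): 14 bp
  [109,117): 8 bp
  [117,122): 5 bp
  [122,127): 5 bp

[5,5,6,6,7,7,8,8,11,12,14,17,21]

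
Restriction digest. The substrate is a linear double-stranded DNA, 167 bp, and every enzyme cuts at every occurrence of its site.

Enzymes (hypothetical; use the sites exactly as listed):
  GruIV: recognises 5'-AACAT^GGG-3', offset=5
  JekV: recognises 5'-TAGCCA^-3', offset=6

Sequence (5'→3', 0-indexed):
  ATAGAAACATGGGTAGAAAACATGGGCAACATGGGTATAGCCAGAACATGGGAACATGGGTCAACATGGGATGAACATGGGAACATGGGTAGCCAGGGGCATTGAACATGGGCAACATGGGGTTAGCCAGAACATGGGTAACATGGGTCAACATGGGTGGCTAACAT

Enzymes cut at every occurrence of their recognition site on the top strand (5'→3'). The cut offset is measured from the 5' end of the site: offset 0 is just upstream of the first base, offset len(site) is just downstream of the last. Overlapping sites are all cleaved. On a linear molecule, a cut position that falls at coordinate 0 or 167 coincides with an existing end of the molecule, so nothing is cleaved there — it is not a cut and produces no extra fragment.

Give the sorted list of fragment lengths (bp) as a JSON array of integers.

Site scan:
  GruIV (AACATGGG, off=5): starts [5, 18, 27, 44, 52, 62, 73, 81, 104, 113, 130, 139, 149] → cuts [10, 23, 32, 49, 57, 67, 78, 86, 109, 118, 135, 144, 154]
  JekV (TAGCCA, off=6): starts [37, 89, 123] → cuts [43, 95, 129]

All cut coordinates (distinct, sorted): [10, 23, 32, 43, 49, 57, 67, 78, 86, 95, 109, 118, 129, 135, 144, 154]

Fragments:
  [0,10): 10 bp
  [10,23): 13 bp
  [23,32): 9 bp
  [32,43): 11 bp
  [43,49): 6 bp
  [49,57): 8 bp
  [57,67): 10 bp
  [67,78): 11 bp
  [78,86): 8 bp
  [86,95): 9 bp
  [95,109): 14 bp
  [109,118): 9 bp
  [118,129): 11 bp
  [129,135): 6 bp
  [135,144): 9 bp
  [144,154): 10 bp
  [154,167): 13 bp

[6,6,8,8,9,9,9,9,10,10,10,11,11,11,13,13,14]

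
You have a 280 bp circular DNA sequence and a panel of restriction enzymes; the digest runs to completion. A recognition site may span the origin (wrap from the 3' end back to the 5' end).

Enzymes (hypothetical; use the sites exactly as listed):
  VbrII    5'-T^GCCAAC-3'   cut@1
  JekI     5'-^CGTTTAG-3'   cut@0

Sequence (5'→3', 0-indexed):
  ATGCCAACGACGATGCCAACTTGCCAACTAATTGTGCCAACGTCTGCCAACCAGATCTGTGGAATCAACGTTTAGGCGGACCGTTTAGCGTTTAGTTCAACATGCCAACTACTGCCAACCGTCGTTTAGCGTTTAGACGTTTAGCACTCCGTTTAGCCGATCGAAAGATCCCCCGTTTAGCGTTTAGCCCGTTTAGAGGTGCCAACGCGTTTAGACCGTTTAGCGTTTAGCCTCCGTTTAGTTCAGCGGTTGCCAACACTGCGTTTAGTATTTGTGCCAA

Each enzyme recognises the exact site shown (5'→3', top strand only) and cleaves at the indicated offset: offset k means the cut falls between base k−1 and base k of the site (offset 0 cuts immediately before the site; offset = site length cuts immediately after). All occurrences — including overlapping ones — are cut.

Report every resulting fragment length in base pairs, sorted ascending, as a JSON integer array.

Per-enzyme occurrences:
  VbrII TGCCAAC/1: at [1, 13, 21, 34, 44, 102, 112, 199, 250] ⇒ [2, 14, 22, 35, 45, 103, 113, 200, 251]
  JekI CGTTTAG/0: at [68, 81, 88, 122, 129, 137, 149, 173, 180, 189, 207, 216, 223, 234, 261] ⇒ [68, 81, 88, 122, 129, 137, 149, 173, 180, 189, 207, 216, 223, 234, 261]

Pooled cuts: [2, 14, 22, 35, 45, 68, 81, 88, 103, 113, 122, 129, 137, 149, 173, 180, 189, 200, 207, 216, 223, 234, 251, 261]

Fragments:
  2→14: 12 bp
  14→22: 8 bp
  22→35: 13 bp
  35→45: 10 bp
  45→68: 23 bp
  68→81: 13 bp
  81→88: 7 bp
  88→103: 15 bp
  103→113: 10 bp
  113→122: 9 bp
  122→129: 7 bp
  129→137: 8 bp
  137→149: 12 bp
  149→173: 24 bp
  173→180: 7 bp
  180→189: 9 bp
  189→200: 11 bp
  200→207: 7 bp
  207→216: 9 bp
  216→223: 7 bp
  223→234: 11 bp
  234→251: 17 bp
  251→261: 10 bp
  261→2 (wrap): 280-261+2 = 21 bp

[7,7,7,7,7,8,8,9,9,9,10,10,10,11,11,12,12,13,13,15,17,21,23,24]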